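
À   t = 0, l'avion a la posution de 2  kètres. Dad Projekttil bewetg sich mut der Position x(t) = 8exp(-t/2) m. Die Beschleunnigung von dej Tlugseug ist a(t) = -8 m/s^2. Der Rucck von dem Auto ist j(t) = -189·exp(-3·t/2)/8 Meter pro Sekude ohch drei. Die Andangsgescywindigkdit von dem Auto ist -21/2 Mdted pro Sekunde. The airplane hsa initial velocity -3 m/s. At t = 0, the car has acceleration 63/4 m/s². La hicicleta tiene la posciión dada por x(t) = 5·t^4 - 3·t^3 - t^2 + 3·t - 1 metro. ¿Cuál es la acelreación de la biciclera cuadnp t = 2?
Partiendo de la posición x(t) = 5·t^4 - 3·t^3 - t^2 + 3·t - 1, tomamos 2 derivadas. Derivando la posición, obtenemos la velocidad: v(t) = 20·t^3 - 9·t^2 - 2·t + 3. Tomando d/dt de v(t), encontramos a(t) = 60·t^2 - 18·t - 2. De la ecuación de la aceleración a(t) = 60·t^2 - 18·t - 2, sustituimos t = 2 para obtener a = 202.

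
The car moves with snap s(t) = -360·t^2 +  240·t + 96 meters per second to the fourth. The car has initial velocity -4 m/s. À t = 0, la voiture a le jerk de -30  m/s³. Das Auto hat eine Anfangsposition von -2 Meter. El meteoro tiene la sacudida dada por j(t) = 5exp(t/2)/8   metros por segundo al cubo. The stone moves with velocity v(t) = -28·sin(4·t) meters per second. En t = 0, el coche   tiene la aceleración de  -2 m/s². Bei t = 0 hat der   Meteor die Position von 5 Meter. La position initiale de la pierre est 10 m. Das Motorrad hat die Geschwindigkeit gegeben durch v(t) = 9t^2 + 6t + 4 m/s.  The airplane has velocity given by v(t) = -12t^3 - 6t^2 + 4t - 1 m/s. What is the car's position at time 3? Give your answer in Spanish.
Debemos encontrar la antiderivada de nuestra ecuación del snap s(t) = -360·t^2 + 240·t + 96 4 veces. Tomando ∫s(t)dt y aplicando j(0) = -30, encontramos j(t) = -120·t^3 + 120·t^2 + 96·t - 30. La integral de la sacudida, con a(0) = -2, da la aceleración: a(t) = -30·t^4 + 40·t^3 + 48·t^2 - 30·t - 2. Tomando ∫a(t)dt y aplicando v(0) = -4, encontramos v(t) = -6·t^5 + 10·t^4 + 16·t^3 - 15·t^2 - 2·t - 4. La integral de la velocidad, con x(0) = -2, da la posición: x(t) = -t^6 + 2·t^5 + 4·t^4 - 5·t^3 - t^2 - 4·t - 2. Tenemos la posición x(t) = -t^6 + 2·t^5 + 4·t^4 - 5·t^3 - t^2 - 4·t - 2. Sustituyendo t = 3: x(3) = -77.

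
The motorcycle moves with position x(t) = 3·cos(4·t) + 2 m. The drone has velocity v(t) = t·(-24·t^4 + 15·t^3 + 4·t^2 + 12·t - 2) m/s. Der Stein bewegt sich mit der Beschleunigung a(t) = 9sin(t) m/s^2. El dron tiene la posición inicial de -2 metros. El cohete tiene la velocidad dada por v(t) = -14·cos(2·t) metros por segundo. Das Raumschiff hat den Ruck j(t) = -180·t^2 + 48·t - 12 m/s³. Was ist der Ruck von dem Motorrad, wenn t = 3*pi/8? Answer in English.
We must differentiate our position equation x(t) = 3·cos(4·t) + 2 3 times. Differentiating position, we get velocity: v(t) = -12·sin(4·t). Differentiating velocity, we get acceleration: a(t) = -48·cos(4·t). Taking d/dt of a(t), we find j(t) = 192·sin(4·t). Using j(t) = 192·sin(4·t) and substituting t = 3*pi/8, we find j = -192.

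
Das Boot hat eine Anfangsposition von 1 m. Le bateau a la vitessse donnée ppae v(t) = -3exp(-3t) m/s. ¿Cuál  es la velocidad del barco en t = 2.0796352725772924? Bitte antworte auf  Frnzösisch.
Nous avons la vitesse v(t) = -3·exp(-3·t). En substituant t = 2.0796352725772924: v(2.0796352725772924) = -0.00585597056348079.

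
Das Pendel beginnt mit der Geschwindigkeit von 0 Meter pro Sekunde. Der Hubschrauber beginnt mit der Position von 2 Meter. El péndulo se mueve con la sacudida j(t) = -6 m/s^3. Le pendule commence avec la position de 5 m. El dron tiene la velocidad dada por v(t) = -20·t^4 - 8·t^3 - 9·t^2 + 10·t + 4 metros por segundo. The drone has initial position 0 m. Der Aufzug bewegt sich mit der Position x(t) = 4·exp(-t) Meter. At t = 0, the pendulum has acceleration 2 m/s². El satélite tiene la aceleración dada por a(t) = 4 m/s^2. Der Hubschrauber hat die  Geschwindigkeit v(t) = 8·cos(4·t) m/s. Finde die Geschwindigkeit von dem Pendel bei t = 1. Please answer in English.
To find the answer, we compute 2 antiderivatives of j(t) = -6. Taking ∫j(t)dt and applying a(0) = 2, we find a(t) = 2 - 6·t. The antiderivative of acceleration is velocity. Using v(0) = 0, we get v(t) = t·(2 - 3·t). Using v(t) = t·(2 - 3·t) and substituting t = 1, we find v = -1.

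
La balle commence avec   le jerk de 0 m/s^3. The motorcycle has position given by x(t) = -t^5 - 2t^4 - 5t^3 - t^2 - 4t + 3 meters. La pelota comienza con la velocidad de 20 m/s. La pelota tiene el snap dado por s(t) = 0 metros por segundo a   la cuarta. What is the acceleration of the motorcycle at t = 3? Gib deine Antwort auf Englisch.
Starting from position x(t) = -t^5 - 2·t^4 - 5·t^3 - t^2 - 4·t + 3, we take 2 derivatives. Taking d/dt of x(t), we find v(t) = -5·t^4 - 8·t^3 - 15·t^2 - 2·t - 4. Taking d/dt of v(t), we find a(t) = -20·t^3 - 24·t^2 - 30·t - 2. From the given acceleration equation a(t) = -20·t^3 - 24·t^2 - 30·t - 2, we substitute t = 3 to get a = -848.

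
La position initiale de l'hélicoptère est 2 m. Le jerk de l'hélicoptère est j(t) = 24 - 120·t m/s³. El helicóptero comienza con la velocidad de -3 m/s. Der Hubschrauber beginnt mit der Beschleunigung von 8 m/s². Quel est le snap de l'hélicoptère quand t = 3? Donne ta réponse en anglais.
To solve this, we need to take 1 derivative of our jerk equation j(t) = 24 - 120·t. Differentiating jerk, we get snap: s(t) = -120. We have snap s(t) = -120. Substituting t = 3: s(3) = -120.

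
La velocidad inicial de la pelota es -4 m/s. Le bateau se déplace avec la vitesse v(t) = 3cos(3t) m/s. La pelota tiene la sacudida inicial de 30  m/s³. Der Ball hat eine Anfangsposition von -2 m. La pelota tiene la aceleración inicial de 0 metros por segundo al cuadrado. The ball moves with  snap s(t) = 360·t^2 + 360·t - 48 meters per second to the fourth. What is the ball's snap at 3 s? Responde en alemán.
Wir haben den Snap s(t) = 360·t^2 + 360·t - 48. Durch Einsetzen von t = 3: s(3) = 4272.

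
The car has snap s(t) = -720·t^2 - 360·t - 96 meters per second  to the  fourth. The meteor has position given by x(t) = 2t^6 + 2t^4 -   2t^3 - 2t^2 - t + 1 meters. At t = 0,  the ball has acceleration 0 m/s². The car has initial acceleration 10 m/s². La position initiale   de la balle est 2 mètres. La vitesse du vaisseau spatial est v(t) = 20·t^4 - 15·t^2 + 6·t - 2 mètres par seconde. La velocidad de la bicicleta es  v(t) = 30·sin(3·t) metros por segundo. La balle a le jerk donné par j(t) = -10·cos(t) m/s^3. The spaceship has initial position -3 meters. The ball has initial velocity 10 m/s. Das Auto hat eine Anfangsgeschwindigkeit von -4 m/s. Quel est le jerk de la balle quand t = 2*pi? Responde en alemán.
Wir haben den Ruck j(t) = -10·cos(t). Durch Einsetzen von t = 2*pi: j(2*pi) = -10.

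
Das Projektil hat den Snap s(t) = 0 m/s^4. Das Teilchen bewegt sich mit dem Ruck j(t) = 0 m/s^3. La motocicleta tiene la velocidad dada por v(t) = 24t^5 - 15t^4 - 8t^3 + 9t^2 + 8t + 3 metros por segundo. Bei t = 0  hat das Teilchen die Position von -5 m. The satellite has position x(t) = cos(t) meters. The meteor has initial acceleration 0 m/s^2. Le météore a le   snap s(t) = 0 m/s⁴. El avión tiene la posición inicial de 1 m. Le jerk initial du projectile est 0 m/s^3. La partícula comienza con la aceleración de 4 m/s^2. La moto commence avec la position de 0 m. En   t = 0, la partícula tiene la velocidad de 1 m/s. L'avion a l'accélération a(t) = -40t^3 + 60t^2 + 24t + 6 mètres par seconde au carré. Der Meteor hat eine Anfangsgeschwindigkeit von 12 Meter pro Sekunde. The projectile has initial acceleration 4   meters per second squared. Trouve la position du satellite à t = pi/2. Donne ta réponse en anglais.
From the given position equation x(t) = cos(t), we substitute t = pi/2 to get x = 0.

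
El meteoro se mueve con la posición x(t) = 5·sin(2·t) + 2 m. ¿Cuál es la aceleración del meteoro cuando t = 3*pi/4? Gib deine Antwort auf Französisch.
Nous devons dériver notre équation de la position x(t) = 5·sin(2·t) + 2 2 fois. En prenant d/dt de x(t), nous trouvons v(t) = 10·cos(2·t). La dérivée de la vitesse donne l'accélération: a(t) = -20·sin(2·t). De l'équation de l'accélération a(t) = -20·sin(2·t), nous substituons t = 3*pi/4 pour obtenir a = 20.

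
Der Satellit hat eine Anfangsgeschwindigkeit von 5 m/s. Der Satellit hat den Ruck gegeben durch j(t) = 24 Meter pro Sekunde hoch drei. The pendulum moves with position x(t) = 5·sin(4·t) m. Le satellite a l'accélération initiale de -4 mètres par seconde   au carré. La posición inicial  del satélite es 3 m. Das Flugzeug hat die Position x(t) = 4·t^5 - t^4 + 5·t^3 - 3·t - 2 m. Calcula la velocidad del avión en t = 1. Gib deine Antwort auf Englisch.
We must differentiate our position equation x(t) = 4·t^5 - t^4 + 5·t^3 - 3·t - 2 1 time. The derivative of position gives velocity: v(t) = 20·t^4 - 4·t^3 + 15·t^2 - 3. We have velocity v(t) = 20·t^4 - 4·t^3 + 15·t^2 - 3. Substituting t = 1: v(1) = 28.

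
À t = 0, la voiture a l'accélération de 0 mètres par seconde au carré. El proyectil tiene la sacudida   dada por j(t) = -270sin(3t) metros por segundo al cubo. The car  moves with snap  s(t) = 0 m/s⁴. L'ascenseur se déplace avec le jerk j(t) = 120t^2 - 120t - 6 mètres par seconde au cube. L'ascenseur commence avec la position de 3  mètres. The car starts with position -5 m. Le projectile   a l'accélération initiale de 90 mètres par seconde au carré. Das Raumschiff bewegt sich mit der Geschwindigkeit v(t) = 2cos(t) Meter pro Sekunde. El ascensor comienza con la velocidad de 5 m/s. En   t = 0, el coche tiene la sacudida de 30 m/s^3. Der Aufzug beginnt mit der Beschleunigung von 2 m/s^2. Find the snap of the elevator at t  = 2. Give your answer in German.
Wir müssen unsere Gleichung für den Ruck j(t) = 120·t^2 - 120·t - 6 1-mal ableiten. Durch Ableiten von dem Ruck erhalten wir den Snap: s(t) = 240·t - 120. Aus der Gleichung für den Snap s(t) = 240·t - 120, setzen wir t = 2 ein und erhalten s = 360.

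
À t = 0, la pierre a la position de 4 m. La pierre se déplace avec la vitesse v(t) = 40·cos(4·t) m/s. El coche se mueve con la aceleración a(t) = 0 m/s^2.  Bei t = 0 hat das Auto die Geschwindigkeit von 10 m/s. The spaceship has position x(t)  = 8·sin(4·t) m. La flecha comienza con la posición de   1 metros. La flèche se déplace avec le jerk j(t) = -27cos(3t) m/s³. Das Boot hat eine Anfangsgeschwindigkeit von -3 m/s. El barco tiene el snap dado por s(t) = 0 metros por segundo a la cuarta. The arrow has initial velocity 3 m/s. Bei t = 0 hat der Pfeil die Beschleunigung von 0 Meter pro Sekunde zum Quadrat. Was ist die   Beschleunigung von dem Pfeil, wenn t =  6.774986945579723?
Um dies zu lösen, müssen wir 1 Integral unserer Gleichung für den Ruck j(t) = -27·cos(3·t) finden. Durch Integration von dem Ruck und Verwendung der Anfangsbedingung a(0) = 0, erhalten wir a(t) = -9·sin(3·t). Aus der Gleichung für die Beschleunigung a(t) = -9·sin(3·t), setzen wir t = 6.774986945579723 ein und erhalten a = -8.95908319474011.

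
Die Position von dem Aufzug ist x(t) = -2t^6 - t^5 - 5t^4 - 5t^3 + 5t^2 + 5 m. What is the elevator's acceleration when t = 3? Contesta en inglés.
We must differentiate our position equation x(t) = -2·t^6 - t^5 - 5·t^4 - 5·t^3 + 5·t^2 + 5 2 times. Differentiating position, we get velocity: v(t) = -12·t^5 - 5·t^4 - 20·t^3 - 15·t^2 + 10·t. Taking d/dt of v(t), we find a(t) = -60·t^4 - 20·t^3 - 60·t^2 - 30·t + 10. Using a(t) = -60·t^4 - 20·t^3 - 60·t^2 - 30·t + 10 and substituting t = 3, we find a = -6020.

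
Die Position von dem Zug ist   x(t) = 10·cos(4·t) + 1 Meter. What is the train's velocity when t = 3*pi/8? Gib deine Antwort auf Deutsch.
Wir müssen unsere Gleichung für die Position x(t) = 10·cos(4·t) + 1 1-mal ableiten. Durch Ableiten von der Position erhalten wir die Geschwindigkeit: v(t) = -40·sin(4·t). Aus der Gleichung für die Geschwindigkeit v(t) = -40·sin(4·t), setzen wir t = 3*pi/8 ein und erhalten v = 40.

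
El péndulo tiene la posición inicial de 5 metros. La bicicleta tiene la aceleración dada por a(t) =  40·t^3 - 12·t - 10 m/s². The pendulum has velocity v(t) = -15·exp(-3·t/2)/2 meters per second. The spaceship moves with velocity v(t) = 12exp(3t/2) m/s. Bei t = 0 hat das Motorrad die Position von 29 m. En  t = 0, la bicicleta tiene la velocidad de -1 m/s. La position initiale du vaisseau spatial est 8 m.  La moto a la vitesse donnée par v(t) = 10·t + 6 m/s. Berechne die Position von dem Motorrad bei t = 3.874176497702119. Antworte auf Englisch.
Starting from velocity v(t) = 10·t + 6, we take 1 antiderivative. Finding the antiderivative of v(t) and using x(0) = 29: x(t) = 5·t^2 + 6·t + 29. From the given position equation x(t) = 5·t^2 + 6·t + 29, we substitute t = 3.874176497702119 to get x = 127.291276662950.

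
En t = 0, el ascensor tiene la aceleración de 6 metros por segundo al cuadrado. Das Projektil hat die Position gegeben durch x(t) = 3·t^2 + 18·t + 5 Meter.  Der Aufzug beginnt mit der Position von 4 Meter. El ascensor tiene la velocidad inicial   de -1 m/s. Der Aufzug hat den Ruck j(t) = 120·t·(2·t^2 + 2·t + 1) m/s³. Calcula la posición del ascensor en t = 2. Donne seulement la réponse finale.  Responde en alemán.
x(2) = 350.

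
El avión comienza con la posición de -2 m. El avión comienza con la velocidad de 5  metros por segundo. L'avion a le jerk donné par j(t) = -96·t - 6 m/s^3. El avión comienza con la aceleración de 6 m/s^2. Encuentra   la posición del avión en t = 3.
Necesitamos integrar nuestra ecuación de la sacudida j(t) = -96·t - 6 3 veces. La antiderivada de la sacudida, con a(0) = 6, da la aceleración: a(t) = -48·t^2 - 6·t + 6. Integrando la aceleración y usando la condición inicial v(0) = 5, obtenemos v(t) = -16·t^3 - 3·t^2 + 6·t + 5. Integrando la velocidad y usando la condición inicial x(0) = -2, obtenemos x(t) = -4·t^4 - t^3 + 3·t^2 + 5·t - 2. Usando x(t) = -4·t^4 - t^3 + 3·t^2 + 5·t - 2 y sustituyendo t = 3, encontramos x = -311.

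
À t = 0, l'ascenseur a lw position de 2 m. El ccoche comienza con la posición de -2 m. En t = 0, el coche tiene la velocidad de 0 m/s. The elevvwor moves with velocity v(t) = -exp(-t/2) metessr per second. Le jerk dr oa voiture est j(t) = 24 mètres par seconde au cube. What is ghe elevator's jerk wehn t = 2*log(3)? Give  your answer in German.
Ausgehend von der Geschwindigkeit v(t) = -exp(-t/2), nehmen wir 2 Ableitungen. Die Ableitung von der Geschwindigkeit ergibt die Beschleunigung: a(t) = exp(-t/2)/2. Die Ableitung von der Beschleunigung ergibt den Ruck: j(t) = -exp(-t/2)/4. Wir haben den Ruck j(t) = -exp(-t/2)/4. Durch Einsetzen von t = 2*log(3): j(2*log(3)) = -1/12.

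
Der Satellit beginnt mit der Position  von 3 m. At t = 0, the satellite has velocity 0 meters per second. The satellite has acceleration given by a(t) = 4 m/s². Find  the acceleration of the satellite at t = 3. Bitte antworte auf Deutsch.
Mit a(t) = 4 und Einsetzen von t = 3, finden wir a = 4.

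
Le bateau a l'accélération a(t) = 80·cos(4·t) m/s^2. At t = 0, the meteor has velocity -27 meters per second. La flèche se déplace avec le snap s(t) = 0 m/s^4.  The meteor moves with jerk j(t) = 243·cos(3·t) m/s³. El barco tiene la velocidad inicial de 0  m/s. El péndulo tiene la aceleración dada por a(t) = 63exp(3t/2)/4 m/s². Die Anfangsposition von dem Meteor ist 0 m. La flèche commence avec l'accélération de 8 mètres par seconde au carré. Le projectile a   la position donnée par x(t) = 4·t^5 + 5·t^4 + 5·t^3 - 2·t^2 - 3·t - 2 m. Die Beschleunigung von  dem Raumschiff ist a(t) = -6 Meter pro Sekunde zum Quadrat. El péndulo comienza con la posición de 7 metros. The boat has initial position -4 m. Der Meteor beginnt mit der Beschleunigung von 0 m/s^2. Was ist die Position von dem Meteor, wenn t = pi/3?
Ausgehend von dem Ruck j(t) = 243·cos(3·t), nehmen wir 3 Stammfunktionen. Das Integral von dem Ruck, mit a(0) = 0, ergibt die Beschleunigung: a(t) = 81·sin(3·t). Mit ∫a(t)dt und Anwendung von v(0) = -27, finden wir v(t) = -27·cos(3·t). Das Integral von der Geschwindigkeit, mit x(0) = 0, ergibt die Position: x(t) = -9·sin(3·t). Wir haben die Position x(t) = -9·sin(3·t). Durch Einsetzen von t = pi/3: x(pi/3) = 0.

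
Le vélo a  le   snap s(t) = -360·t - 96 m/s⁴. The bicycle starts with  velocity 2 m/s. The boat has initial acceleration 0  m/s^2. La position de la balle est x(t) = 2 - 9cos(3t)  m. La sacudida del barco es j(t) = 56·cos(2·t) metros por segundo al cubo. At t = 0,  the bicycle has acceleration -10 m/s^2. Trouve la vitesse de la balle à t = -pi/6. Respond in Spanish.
Partiendo de la posición x(t) = 2 - 9·cos(3·t), tomamos 1 derivada. Derivando la posición, obtenemos la velocidad: v(t) = 27·sin(3·t). De la ecuación de la velocidad v(t) = 27·sin(3·t), sustituimos t = -pi/6 para obtener v = -27.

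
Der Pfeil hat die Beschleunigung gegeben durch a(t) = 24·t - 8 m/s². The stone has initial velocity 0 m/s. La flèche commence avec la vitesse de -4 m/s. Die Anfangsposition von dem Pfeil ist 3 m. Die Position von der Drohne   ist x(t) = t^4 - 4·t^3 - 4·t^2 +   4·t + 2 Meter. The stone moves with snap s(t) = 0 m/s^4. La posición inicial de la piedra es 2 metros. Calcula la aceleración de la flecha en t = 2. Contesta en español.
Tenemos la aceleración a(t) = 24·t - 8. Sustituyendo t = 2: a(2) = 40.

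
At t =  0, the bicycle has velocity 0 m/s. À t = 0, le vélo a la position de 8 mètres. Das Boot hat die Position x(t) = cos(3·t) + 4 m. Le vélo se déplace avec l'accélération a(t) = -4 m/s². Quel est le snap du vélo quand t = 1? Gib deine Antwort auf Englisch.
Starting from acceleration a(t) = -4, we take 2 derivatives. The derivative of acceleration gives jerk: j(t) = 0. The derivative of jerk gives snap: s(t) = 0. From the given snap equation s(t) = 0, we substitute t = 1 to get s = 0.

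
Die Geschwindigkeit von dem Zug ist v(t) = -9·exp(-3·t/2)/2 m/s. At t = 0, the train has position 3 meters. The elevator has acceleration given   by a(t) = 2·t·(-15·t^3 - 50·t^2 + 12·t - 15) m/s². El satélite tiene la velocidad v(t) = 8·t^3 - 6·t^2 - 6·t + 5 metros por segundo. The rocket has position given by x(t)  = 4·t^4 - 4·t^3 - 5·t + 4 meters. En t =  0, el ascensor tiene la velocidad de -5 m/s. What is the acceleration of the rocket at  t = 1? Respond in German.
Um dies zu lösen, müssen wir 2 Ableitungen unserer Gleichung für die Position x(t) = 4·t^4 - 4·t^3 - 5·t + 4 nehmen. Die Ableitung von der Position ergibt die Geschwindigkeit: v(t) = 16·t^3 - 12·t^2 - 5. Die Ableitung von der Geschwindigkeit ergibt die Beschleunigung: a(t) = 48·t^2 - 24·t. Wir haben die Beschleunigung a(t) = 48·t^2 - 24·t. Durch Einsetzen von t = 1: a(1) = 24.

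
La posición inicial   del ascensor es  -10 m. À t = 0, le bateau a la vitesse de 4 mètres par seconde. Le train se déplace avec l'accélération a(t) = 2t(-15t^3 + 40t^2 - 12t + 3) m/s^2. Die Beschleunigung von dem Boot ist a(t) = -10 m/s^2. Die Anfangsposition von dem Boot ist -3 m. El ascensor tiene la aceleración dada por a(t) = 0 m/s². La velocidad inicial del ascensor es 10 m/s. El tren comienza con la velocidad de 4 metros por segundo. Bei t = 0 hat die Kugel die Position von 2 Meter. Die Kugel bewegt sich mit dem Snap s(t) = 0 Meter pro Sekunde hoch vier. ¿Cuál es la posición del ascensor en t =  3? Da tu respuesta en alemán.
Wir müssen unsere Gleichung für die Beschleunigung a(t) = 0 2-mal integrieren. Mit ∫a(t)dt und Anwendung von v(0) = 10, finden wir v(t) = 10. Die Stammfunktion von der Geschwindigkeit ist die Position. Mit x(0) = -10 erhalten wir x(t) = 10·t - 10. Aus der Gleichung für die Position x(t) = 10·t - 10, setzen wir t = 3 ein und erhalten x = 20.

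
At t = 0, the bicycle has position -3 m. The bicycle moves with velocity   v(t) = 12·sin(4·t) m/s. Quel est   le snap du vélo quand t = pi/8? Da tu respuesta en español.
Debemos derivar nuestra ecuación de la velocidad v(t) = 12·sin(4·t) 3 veces. Derivando la velocidad, obtenemos la aceleración: a(t) = 48·cos(4·t). Derivando la aceleración, obtenemos la sacudida: j(t) = -192·sin(4·t). Derivando la sacudida, obtenemos el snap: s(t) = -768·cos(4·t). Tenemos el snap s(t) = -768·cos(4·t). Sustituyendo t = pi/8: s(pi/8) = 0.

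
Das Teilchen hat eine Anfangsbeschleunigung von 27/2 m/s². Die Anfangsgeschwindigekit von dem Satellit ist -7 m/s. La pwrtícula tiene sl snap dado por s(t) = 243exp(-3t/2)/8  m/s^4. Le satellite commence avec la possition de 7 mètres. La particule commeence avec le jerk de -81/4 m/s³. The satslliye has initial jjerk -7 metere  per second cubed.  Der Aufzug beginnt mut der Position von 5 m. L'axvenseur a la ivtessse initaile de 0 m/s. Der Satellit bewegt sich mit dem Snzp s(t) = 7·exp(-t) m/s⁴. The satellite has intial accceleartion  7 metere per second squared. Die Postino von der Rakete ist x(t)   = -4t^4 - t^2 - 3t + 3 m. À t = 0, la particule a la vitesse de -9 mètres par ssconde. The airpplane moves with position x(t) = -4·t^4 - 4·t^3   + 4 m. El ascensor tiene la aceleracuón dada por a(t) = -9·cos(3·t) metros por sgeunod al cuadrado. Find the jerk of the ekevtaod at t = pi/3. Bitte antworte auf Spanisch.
Debemos derivar nuestra ecuación de la aceleración a(t) = -9·cos(3·t) 1 vez. Tomando d/dt de a(t), encontramos j(t) = 27·sin(3·t). Usando j(t) = 27·sin(3·t) y sustituyendo t = pi/3, encontramos j = 0.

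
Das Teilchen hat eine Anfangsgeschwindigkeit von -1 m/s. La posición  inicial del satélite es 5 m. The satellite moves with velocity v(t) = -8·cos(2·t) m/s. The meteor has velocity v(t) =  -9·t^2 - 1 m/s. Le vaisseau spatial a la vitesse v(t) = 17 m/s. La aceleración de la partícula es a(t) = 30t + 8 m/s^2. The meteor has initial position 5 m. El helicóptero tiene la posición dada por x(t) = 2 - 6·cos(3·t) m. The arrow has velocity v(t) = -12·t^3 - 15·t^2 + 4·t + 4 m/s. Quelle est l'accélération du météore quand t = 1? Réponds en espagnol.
Debemos derivar nuestra ecuación de la velocidad v(t) = -9·t^2 - 1 1 vez. La derivada de la velocidad da la aceleración: a(t) = -18·t. Tenemos la aceleración a(t) = -18·t. Sustituyendo t = 1: a(1) = -18.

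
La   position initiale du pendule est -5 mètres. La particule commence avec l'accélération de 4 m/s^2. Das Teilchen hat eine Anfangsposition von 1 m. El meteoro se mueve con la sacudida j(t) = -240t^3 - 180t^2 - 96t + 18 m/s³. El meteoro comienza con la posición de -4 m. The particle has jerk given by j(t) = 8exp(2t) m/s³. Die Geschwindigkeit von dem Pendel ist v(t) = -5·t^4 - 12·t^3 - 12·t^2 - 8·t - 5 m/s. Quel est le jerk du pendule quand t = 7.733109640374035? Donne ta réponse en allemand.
Ausgehend von der Geschwindigkeit v(t) = -5·t^4 - 12·t^3 - 12·t^2 - 8·t - 5, nehmen wir 2 Ableitungen. Die Ableitung von der Geschwindigkeit ergibt die Beschleunigung: a(t) = -20·t^3 - 36·t^2 - 24·t - 8. Durch Ableiten von der Beschleunigung erhalten wir den Ruck: j(t) = -60·t^2 - 72·t - 24. Mit j(t) = -60·t^2 - 72·t - 24 und Einsetzen von t = 7.733109640374035, finden wir j = -4168.84297670968.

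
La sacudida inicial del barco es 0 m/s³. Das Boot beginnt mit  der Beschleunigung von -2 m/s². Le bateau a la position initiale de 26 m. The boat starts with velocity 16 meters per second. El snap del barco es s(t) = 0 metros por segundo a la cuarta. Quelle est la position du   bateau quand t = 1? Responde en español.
Partiendo del snap s(t) = 0, tomamos 4 integrales. Integrando el snap y usando la condición inicial j(0) = 0, obtenemos j(t) = 0. Integrando la sacudida y usando la condición inicial a(0) = -2, obtenemos a(t) = -2. Integrando la aceleración y usando la condición inicial v(0) = 16, obtenemos v(t) = 16 - 2·t. Integrando la velocidad y usando la condición inicial x(0) = 26, obtenemos x(t) = -t^2 + 16·t + 26. Tenemos la posición x(t) = -t^2 + 16·t + 26. Sustituyendo t = 1: x(1) = 41.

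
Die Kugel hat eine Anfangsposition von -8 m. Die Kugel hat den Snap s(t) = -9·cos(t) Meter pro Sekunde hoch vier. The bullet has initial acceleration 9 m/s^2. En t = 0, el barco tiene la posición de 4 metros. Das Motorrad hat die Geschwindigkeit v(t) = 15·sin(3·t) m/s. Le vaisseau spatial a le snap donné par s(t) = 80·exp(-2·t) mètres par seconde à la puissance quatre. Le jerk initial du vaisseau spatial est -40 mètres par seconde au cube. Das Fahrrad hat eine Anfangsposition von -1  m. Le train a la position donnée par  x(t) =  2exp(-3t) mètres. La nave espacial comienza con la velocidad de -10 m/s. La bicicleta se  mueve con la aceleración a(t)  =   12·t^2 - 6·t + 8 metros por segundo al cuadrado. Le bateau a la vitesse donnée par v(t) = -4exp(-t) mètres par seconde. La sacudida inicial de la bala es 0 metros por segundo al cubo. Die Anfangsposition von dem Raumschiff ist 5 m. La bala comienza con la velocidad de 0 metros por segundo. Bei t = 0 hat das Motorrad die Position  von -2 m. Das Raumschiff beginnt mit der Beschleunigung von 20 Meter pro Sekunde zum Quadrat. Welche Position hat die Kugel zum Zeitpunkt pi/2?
Ausgehend von dem Snap s(t) = -9·cos(t), nehmen wir 4 Integrale. Die Stammfunktion von dem Snap, mit j(0) = 0, ergibt den Ruck: j(t) = -9·sin(t). Mit ∫j(t)dt und Anwendung von a(0) = 9, finden wir a(t) = 9·cos(t). Durch Integration von der Beschleunigung und Verwendung der Anfangsbedingung v(0) = 0, erhalten wir v(t) = 9·sin(t). Die Stammfunktion von der Geschwindigkeit, mit x(0) = -8, ergibt die Position: x(t) = 1 - 9·cos(t). Aus der Gleichung für die Position x(t) = 1 - 9·cos(t), setzen wir t = pi/2 ein und erhalten x = 1.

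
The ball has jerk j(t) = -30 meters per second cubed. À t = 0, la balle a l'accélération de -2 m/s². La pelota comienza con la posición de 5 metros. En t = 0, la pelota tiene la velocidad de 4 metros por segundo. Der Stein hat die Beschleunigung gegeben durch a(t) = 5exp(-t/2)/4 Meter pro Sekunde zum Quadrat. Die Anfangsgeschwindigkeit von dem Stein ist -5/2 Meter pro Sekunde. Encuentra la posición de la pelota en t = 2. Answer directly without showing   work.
La posición en t = 2 es x = -31.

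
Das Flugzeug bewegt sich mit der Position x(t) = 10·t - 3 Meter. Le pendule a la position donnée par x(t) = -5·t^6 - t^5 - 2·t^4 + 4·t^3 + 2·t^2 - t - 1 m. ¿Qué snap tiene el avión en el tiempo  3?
Debemos derivar nuestra ecuación de la posición x(t) = 10·t - 3 4 veces. Tomando d/dt de x(t), encontramos v(t) = 10. La derivada de la velocidad da la aceleración: a(t) = 0. Derivando la aceleración, obtenemos la sacudida: j(t) = 0. La derivada de la sacudida da el snap: s(t) = 0. Tenemos el snap s(t) = 0. Sustituyendo t = 3: s(3) = 0.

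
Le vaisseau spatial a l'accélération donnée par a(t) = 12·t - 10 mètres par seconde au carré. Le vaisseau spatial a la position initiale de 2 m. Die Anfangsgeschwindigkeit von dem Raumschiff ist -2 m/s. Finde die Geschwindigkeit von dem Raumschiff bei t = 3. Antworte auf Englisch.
We must find the integral of our acceleration equation a(t) = 12·t - 10 1 time. The antiderivative of acceleration, with v(0) = -2, gives velocity: v(t) = 6·t^2 - 10·t - 2. From the given velocity equation v(t) = 6·t^2 - 10·t - 2, we substitute t = 3 to get v = 22.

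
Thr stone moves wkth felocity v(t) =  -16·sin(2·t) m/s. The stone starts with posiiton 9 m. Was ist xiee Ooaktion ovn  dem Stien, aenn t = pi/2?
Wir müssen unsere Gleichung für die Geschwindigkeit v(t) = -16·sin(2·t) 1-mal integrieren. Die Stammfunktion von der Geschwindigkeit ist die Position. Mit x(0) = 9 erhalten wir x(t) = 8·cos(2·t) + 1. Aus der Gleichung für die Position x(t) = 8·cos(2·t) + 1, setzen wir t = pi/2 ein und erhalten x = -7.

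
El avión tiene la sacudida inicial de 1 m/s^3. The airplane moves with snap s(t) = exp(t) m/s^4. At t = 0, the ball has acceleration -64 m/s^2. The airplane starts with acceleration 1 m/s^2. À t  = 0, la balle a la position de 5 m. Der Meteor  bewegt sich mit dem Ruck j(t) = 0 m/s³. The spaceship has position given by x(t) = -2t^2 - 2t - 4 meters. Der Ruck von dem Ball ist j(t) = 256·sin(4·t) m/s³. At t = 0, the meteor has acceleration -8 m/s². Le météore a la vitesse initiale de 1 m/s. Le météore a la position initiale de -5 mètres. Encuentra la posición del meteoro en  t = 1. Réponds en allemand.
Ausgehend von dem Ruck j(t) = 0, nehmen wir 3 Stammfunktionen. Durch Integration von dem Ruck und Verwendung der Anfangsbedingung a(0) = -8, erhalten wir a(t) = -8. Durch Integration von der Beschleunigung und Verwendung der Anfangsbedingung v(0) = 1, erhalten wir v(t) = 1 - 8·t. Die Stammfunktion von der Geschwindigkeit ist die Position. Mit x(0) = -5 erhalten wir x(t) = -4·t^2 + t - 5. Wir haben die Position x(t) = -4·t^2 + t - 5. Durch Einsetzen von t = 1: x(1) = -8.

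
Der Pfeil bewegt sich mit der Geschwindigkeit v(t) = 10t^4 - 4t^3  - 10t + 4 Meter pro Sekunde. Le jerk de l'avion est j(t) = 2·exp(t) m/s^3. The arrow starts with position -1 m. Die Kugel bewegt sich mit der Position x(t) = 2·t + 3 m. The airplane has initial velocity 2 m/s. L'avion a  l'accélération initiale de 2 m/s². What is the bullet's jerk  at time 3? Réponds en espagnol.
Partiendo de la posición x(t) = 2·t + 3, tomamos 3 derivadas. Derivando la posición, obtenemos la velocidad: v(t) = 2. Derivando la velocidad, obtenemos la aceleración: a(t) = 0. Derivando la aceleración, obtenemos la sacudida: j(t) = 0. De la ecuación de la sacudida j(t) = 0, sustituimos t = 3 para obtener j = 0.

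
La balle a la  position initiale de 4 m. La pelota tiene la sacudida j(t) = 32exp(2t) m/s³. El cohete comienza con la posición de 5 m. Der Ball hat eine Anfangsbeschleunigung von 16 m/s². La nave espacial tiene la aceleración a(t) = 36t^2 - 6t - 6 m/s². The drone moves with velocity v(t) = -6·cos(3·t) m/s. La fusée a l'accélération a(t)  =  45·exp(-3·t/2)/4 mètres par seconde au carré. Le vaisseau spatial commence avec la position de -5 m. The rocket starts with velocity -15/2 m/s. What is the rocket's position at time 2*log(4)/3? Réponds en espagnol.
Para resolver esto, necesitamos tomar 2 integrales de nuestra ecuación de la aceleración a(t) = 45·exp(-3·t/2)/4. La antiderivada de la aceleración, con v(0) = -15/2, da la velocidad: v(t) = -15·exp(-3·t/2)/2. La antiderivada de la velocidad, con x(0) = 5, da la posición: x(t) = 5·exp(-3·t/2). De la ecuación de la posición x(t) = 5·exp(-3·t/2), sustituimos t = 2*log(4)/3 para obtener x = 5/4.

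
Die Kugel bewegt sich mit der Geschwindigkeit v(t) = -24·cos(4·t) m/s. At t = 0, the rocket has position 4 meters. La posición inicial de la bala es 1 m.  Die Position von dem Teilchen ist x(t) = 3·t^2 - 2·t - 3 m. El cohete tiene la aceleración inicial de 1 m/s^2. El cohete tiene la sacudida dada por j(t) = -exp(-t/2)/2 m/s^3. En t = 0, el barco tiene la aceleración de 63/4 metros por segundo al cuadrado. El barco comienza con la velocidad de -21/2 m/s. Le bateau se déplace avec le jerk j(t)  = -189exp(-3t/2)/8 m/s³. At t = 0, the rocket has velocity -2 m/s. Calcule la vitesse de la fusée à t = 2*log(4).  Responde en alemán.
Wir müssen das Integral unserer Gleichung für den Ruck j(t) = -exp(-t/2)/2 2-mal finden. Die Stammfunktion von dem Ruck ist die Beschleunigung. Mit a(0) = 1 erhalten wir a(t) = exp(-t/2). Die Stammfunktion von der Beschleunigung, mit v(0) = -2, ergibt die Geschwindigkeit: v(t) = -2·exp(-t/2). Mit v(t) = -2·exp(-t/2) und Einsetzen von t = 2*log(4), finden wir v = -1/2.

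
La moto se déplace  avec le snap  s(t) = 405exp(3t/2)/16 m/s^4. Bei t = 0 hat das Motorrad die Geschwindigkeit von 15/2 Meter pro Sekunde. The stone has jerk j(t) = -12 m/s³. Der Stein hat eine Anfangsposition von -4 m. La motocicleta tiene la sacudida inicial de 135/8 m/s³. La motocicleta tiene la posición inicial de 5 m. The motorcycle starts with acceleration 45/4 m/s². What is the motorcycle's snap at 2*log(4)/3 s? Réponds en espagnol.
De la ecuación del snap s(t) = 405·exp(3·t/2)/16, sustituimos t = 2*log(4)/3 para obtener s = 405/4.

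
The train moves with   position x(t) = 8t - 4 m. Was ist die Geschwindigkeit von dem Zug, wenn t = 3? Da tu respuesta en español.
Debemos derivar nuestra ecuación de la posición x(t) = 8·t - 4 1 vez. La derivada de la posición da la velocidad: v(t) = 8. Usando v(t) = 8 y sustituyendo t = 3, encontramos v = 8.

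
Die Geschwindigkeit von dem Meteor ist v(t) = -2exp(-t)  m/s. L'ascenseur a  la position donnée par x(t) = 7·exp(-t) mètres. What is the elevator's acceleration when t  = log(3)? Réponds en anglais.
We must differentiate our position equation x(t) = 7·exp(-t) 2 times. Differentiating position, we get velocity: v(t) = -7·exp(-t). The derivative of velocity gives acceleration: a(t) = 7·exp(-t). From the given acceleration equation a(t) = 7·exp(-t), we substitute t = log(3) to get a = 7/3.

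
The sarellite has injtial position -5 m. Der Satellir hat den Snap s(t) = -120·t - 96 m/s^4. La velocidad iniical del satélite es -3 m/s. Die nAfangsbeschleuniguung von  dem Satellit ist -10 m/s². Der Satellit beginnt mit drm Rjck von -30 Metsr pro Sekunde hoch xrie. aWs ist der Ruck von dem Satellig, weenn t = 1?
Ausgehend von dem Snap s(t) = -120·t - 96, nehmen wir 1 Stammfunktion. Durch Integration von dem Snap und Verwendung der Anfangsbedingung j(0) = -30, erhalten wir j(t) = -60·t^2 - 96·t - 30. Wir haben den Ruck j(t) = -60·t^2 - 96·t - 30. Durch Einsetzen von t = 1: j(1) = -186.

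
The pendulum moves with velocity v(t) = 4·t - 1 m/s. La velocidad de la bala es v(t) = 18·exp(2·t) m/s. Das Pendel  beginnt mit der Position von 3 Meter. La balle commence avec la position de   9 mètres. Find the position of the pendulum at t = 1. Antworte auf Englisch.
To solve this, we need to take 1 integral of our velocity equation v(t) = 4·t - 1. The antiderivative of velocity, with x(0) = 3, gives position: x(t) = 2·t^2 - t + 3. From the given position equation x(t) = 2·t^2 - t + 3, we substitute t = 1 to get x = 4.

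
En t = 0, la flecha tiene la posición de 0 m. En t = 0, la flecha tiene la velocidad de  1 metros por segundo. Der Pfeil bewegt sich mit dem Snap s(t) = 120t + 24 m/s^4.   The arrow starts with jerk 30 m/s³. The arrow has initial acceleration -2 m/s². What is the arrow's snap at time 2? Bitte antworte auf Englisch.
Using s(t) = 120·t + 24 and substituting t = 2, we find s = 264.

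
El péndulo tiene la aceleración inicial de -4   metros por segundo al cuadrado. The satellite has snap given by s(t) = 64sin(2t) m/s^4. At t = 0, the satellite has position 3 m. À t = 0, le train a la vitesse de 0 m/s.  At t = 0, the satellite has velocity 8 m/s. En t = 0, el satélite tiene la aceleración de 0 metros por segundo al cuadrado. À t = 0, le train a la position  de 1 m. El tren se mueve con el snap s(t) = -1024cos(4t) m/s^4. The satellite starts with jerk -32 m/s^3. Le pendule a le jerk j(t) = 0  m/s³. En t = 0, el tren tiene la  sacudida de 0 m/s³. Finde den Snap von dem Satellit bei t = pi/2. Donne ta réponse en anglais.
From the given snap equation s(t) = 64·sin(2·t), we substitute t = pi/2 to get s = 0.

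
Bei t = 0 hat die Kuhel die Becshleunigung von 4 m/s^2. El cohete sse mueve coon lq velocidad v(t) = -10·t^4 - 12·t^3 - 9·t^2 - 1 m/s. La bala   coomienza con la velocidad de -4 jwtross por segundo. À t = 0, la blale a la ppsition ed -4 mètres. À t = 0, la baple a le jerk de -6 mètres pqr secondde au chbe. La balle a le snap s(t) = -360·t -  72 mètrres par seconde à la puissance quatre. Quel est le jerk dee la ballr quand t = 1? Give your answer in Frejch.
Nous devons intégrer notre équation du snap s(t) = -360·t - 72 1 fois. En intégrant le snap et en utilisant la condition initiale j(0) = -6, nous obtenons j(t) = -180·t^2 - 72·t - 6. En utilisant j(t) = -180·t^2 - 72·t - 6 et en substituant t = 1, nous trouvons j = -258.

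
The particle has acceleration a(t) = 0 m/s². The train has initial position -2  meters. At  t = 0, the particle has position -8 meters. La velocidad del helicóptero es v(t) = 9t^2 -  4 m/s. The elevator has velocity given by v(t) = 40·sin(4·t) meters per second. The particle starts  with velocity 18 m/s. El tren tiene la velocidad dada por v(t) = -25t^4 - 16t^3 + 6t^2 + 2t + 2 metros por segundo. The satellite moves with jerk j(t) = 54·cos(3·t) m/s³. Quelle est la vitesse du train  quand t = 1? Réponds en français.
En utilisant v(t) = -25·t^4 - 16·t^3 + 6·t^2 + 2·t + 2 et en substituant t = 1, nous trouvons v = -31.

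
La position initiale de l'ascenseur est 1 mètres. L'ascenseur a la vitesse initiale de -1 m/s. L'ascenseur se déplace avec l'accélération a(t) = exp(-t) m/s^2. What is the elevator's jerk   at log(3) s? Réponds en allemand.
Um dies zu lösen, müssen wir 1 Ableitung unserer Gleichung für die Beschleunigung a(t) = exp(-t) nehmen. Mit d/dt von a(t) finden wir j(t) = -exp(-t). Mit j(t) = -exp(-t) und Einsetzen von t = log(3), finden wir j = -1/3.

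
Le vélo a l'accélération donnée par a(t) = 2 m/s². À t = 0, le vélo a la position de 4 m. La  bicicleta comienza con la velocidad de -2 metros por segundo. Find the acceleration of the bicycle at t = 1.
We have acceleration a(t) = 2. Substituting t = 1: a(1) = 2.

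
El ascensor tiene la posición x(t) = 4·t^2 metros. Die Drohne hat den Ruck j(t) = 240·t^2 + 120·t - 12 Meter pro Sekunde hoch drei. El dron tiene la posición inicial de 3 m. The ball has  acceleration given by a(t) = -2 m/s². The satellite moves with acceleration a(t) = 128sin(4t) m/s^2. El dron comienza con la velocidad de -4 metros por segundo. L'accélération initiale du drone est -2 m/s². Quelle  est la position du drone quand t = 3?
Pour résoudre ceci, nous devons prendre 3 primitives de notre équation du jerk j(t) = 240·t^2 + 120·t - 12. En prenant ∫j(t)dt et en appliquant a(0) = -2, nous trouvons a(t) = 80·t^3 + 60·t^2 - 12·t - 2. En prenant ∫a(t)dt et en appliquant v(0) = -4, nous trouvons v(t) = 20·t^4 + 20·t^3 - 6·t^2 - 2·t - 4. En prenant ∫v(t)dt et en appliquant x(0) = 3, nous trouvons x(t) = 4·t^5 + 5·t^4 - 2·t^3 - t^2 - 4·t + 3. Nous avons la position x(t) = 4·t^5 + 5·t^4 - 2·t^3 - t^2 - 4·t + 3. En substituant t = 3: x(3) = 1305.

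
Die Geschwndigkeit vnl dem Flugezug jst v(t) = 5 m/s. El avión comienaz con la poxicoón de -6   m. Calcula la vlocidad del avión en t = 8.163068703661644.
Tenemos la velocidad v(t) = 5. Sustituyendo t = 8.163068703661644: v(8.163068703661644) = 5.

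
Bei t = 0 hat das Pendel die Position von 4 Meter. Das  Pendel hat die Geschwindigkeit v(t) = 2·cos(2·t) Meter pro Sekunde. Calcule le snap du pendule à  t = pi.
Nous devons dériver notre équation de la vitesse v(t) = 2·cos(2·t) 3 fois. En dérivant la vitesse, nous obtenons l'accélération: a(t) = -4·sin(2·t). En dérivant l'accélération, nous obtenons le jerk: j(t) = -8·cos(2·t). En dérivant le jerk, nous obtenons le snap: s(t) = 16·sin(2·t). Nous avons le snap s(t) = 16·sin(2·t). En substituant t = pi: s(pi) = 0.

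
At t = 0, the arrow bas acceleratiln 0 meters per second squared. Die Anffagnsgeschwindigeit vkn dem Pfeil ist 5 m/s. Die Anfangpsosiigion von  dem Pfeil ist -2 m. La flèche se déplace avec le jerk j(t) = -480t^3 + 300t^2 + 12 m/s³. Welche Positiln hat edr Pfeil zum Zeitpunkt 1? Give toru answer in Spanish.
Debemos encontrar la antiderivada de nuestra ecuación de la sacudida j(t) = -480·t^3 + 300·t^2 + 12 3 veces. La integral de la sacudida es la aceleración. Usando a(0) = 0, obtenemos a(t) = -120·t^4 + 100·t^3 + 12·t. Integrando la aceleración y usando la condición inicial v(0) = 5, obtenemos v(t) = -24·t^5 + 25·t^4 + 6·t^2 + 5. La integral de la velocidad, con x(0) = -2, da la posición: x(t) = -4·t^6 + 5·t^5 + 2·t^3 + 5·t - 2. De la ecuación de la posición x(t) = -4·t^6 + 5·t^5 + 2·t^3 + 5·t - 2, sustituimos t = 1 para obtener x = 6.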